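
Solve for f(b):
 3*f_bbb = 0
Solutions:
 f(b) = C1 + C2*b + C3*b^2


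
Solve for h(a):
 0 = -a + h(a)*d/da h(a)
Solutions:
 h(a) = -sqrt(C1 + a^2)
 h(a) = sqrt(C1 + a^2)


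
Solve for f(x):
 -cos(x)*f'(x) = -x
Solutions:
 f(x) = C1 + Integral(x/cos(x), x)


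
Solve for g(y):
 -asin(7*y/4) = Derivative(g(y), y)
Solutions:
 g(y) = C1 - y*asin(7*y/4) - sqrt(16 - 49*y^2)/7


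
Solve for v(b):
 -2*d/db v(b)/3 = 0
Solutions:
 v(b) = C1


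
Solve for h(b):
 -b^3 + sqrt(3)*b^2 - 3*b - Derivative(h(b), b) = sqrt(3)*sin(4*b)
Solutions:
 h(b) = C1 - b^4/4 + sqrt(3)*b^3/3 - 3*b^2/2 + sqrt(3)*cos(4*b)/4


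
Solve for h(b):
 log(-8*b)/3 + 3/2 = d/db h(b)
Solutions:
 h(b) = C1 + b*log(-b)/3 + b*(log(2) + 7/6)


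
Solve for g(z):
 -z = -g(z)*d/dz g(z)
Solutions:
 g(z) = -sqrt(C1 + z^2)
 g(z) = sqrt(C1 + z^2)


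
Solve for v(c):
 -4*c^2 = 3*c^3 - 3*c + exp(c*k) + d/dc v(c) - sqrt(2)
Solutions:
 v(c) = C1 - 3*c^4/4 - 4*c^3/3 + 3*c^2/2 + sqrt(2)*c - exp(c*k)/k


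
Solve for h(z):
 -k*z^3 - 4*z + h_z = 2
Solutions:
 h(z) = C1 + k*z^4/4 + 2*z^2 + 2*z


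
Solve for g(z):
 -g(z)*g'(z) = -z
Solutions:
 g(z) = -sqrt(C1 + z^2)
 g(z) = sqrt(C1 + z^2)


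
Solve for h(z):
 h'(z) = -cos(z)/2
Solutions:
 h(z) = C1 - sin(z)/2


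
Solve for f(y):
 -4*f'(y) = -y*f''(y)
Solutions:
 f(y) = C1 + C2*y^5


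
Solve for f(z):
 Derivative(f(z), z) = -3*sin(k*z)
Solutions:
 f(z) = C1 + 3*cos(k*z)/k


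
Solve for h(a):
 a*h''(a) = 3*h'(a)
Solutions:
 h(a) = C1 + C2*a^4


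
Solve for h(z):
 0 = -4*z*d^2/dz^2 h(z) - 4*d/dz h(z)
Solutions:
 h(z) = C1 + C2*log(z)


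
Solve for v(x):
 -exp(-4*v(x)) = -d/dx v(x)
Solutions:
 v(x) = log(-I*(C1 + 4*x)^(1/4))
 v(x) = log(I*(C1 + 4*x)^(1/4))
 v(x) = log(-(C1 + 4*x)^(1/4))
 v(x) = log(C1 + 4*x)/4


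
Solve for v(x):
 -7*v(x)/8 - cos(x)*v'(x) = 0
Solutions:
 v(x) = C1*(sin(x) - 1)^(7/16)/(sin(x) + 1)^(7/16)


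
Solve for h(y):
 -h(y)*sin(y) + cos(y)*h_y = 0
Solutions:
 h(y) = C1/cos(y)


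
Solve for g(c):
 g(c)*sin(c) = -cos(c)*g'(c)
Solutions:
 g(c) = C1*cos(c)


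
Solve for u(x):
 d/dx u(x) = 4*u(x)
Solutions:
 u(x) = C1*exp(4*x)


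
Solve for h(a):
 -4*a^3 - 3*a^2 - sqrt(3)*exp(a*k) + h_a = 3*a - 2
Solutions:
 h(a) = C1 + a^4 + a^3 + 3*a^2/2 - 2*a + sqrt(3)*exp(a*k)/k


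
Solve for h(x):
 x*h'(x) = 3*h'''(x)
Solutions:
 h(x) = C1 + Integral(C2*airyai(3^(2/3)*x/3) + C3*airybi(3^(2/3)*x/3), x)


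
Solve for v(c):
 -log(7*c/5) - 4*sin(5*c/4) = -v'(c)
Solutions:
 v(c) = C1 + c*log(c) - c*log(5) - c + c*log(7) - 16*cos(5*c/4)/5


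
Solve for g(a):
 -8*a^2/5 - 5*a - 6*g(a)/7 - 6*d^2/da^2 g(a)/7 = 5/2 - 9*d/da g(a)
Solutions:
 g(a) = C1*exp(a*(21 - 5*sqrt(17))/4) + C2*exp(a*(5*sqrt(17) + 21)/4) - 28*a^2/15 - 1351*a/30 - 14161/30


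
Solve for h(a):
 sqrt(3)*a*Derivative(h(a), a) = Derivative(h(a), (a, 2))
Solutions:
 h(a) = C1 + C2*erfi(sqrt(2)*3^(1/4)*a/2)


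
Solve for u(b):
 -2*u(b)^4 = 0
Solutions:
 u(b) = 0


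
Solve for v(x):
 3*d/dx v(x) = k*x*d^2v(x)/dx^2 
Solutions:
 v(x) = C1 + x^(((re(k) + 3)*re(k) + im(k)^2)/(re(k)^2 + im(k)^2))*(C2*sin(3*log(x)*Abs(im(k))/(re(k)^2 + im(k)^2)) + C3*cos(3*log(x)*im(k)/(re(k)^2 + im(k)^2)))


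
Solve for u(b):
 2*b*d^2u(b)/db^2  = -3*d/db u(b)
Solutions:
 u(b) = C1 + C2/sqrt(b)


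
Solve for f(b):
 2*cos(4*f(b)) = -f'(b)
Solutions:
 f(b) = -asin((C1 + exp(16*b))/(C1 - exp(16*b)))/4 + pi/4
 f(b) = asin((C1 + exp(16*b))/(C1 - exp(16*b)))/4


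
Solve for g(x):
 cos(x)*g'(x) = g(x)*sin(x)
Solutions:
 g(x) = C1/cos(x)


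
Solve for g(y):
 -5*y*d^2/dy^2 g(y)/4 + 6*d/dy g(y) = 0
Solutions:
 g(y) = C1 + C2*y^(29/5)


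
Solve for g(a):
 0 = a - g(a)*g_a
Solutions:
 g(a) = -sqrt(C1 + a^2)
 g(a) = sqrt(C1 + a^2)


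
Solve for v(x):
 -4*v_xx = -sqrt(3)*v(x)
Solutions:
 v(x) = C1*exp(-3^(1/4)*x/2) + C2*exp(3^(1/4)*x/2)


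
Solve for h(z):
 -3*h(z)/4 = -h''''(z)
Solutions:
 h(z) = C1*exp(-sqrt(2)*3^(1/4)*z/2) + C2*exp(sqrt(2)*3^(1/4)*z/2) + C3*sin(sqrt(2)*3^(1/4)*z/2) + C4*cos(sqrt(2)*3^(1/4)*z/2)


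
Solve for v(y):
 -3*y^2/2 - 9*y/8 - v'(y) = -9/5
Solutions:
 v(y) = C1 - y^3/2 - 9*y^2/16 + 9*y/5


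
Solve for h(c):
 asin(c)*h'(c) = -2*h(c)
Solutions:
 h(c) = C1*exp(-2*Integral(1/asin(c), c))


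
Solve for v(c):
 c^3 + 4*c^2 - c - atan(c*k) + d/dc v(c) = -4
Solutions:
 v(c) = C1 - c^4/4 - 4*c^3/3 + c^2/2 - 4*c + Piecewise((c*atan(c*k) - log(c^2*k^2 + 1)/(2*k), Ne(k, 0)), (0, True))


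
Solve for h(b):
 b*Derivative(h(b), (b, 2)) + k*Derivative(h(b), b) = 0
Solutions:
 h(b) = C1 + b^(1 - re(k))*(C2*sin(log(b)*Abs(im(k))) + C3*cos(log(b)*im(k)))


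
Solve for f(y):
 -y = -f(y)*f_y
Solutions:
 f(y) = -sqrt(C1 + y^2)
 f(y) = sqrt(C1 + y^2)


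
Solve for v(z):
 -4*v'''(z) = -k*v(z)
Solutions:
 v(z) = C1*exp(2^(1/3)*k^(1/3)*z/2) + C2*exp(2^(1/3)*k^(1/3)*z*(-1 + sqrt(3)*I)/4) + C3*exp(-2^(1/3)*k^(1/3)*z*(1 + sqrt(3)*I)/4)


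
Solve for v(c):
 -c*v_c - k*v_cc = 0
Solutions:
 v(c) = C1 + C2*sqrt(k)*erf(sqrt(2)*c*sqrt(1/k)/2)


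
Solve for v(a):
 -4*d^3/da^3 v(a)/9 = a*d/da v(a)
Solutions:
 v(a) = C1 + Integral(C2*airyai(-2^(1/3)*3^(2/3)*a/2) + C3*airybi(-2^(1/3)*3^(2/3)*a/2), a)


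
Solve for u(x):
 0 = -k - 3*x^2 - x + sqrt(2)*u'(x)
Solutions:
 u(x) = C1 + sqrt(2)*k*x/2 + sqrt(2)*x^3/2 + sqrt(2)*x^2/4


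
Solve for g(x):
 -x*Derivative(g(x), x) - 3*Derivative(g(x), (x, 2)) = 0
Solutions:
 g(x) = C1 + C2*erf(sqrt(6)*x/6)


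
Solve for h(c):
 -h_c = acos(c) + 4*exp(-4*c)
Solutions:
 h(c) = C1 - c*acos(c) + sqrt(1 - c^2) + exp(-4*c)


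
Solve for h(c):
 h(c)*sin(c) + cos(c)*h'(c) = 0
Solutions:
 h(c) = C1*cos(c)


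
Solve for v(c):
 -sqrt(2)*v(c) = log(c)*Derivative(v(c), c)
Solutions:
 v(c) = C1*exp(-sqrt(2)*li(c))


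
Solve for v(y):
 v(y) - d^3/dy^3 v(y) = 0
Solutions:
 v(y) = C3*exp(y) + (C1*sin(sqrt(3)*y/2) + C2*cos(sqrt(3)*y/2))*exp(-y/2)


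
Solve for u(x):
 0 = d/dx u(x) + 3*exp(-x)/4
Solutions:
 u(x) = C1 + 3*exp(-x)/4


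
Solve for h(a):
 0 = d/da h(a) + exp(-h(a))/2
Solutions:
 h(a) = log(C1 - a/2)


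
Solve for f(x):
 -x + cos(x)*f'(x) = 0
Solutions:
 f(x) = C1 + Integral(x/cos(x), x)


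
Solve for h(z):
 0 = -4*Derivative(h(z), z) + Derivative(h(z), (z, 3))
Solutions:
 h(z) = C1 + C2*exp(-2*z) + C3*exp(2*z)


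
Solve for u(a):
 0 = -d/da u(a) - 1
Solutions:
 u(a) = C1 - a


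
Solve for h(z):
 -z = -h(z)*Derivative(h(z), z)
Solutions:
 h(z) = -sqrt(C1 + z^2)
 h(z) = sqrt(C1 + z^2)


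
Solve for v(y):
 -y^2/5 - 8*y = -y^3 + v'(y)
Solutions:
 v(y) = C1 + y^4/4 - y^3/15 - 4*y^2


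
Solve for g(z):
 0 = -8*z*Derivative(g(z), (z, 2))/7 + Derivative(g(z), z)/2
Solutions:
 g(z) = C1 + C2*z^(23/16)


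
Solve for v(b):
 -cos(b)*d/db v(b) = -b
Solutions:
 v(b) = C1 + Integral(b/cos(b), b)


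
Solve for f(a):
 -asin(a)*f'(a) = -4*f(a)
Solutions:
 f(a) = C1*exp(4*Integral(1/asin(a), a))


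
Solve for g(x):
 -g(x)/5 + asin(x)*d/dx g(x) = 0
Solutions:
 g(x) = C1*exp(Integral(1/asin(x), x)/5)


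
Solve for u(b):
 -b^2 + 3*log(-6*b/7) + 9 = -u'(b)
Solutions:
 u(b) = C1 + b^3/3 - 3*b*log(-b) + 3*b*(-2 - log(6) + log(7))


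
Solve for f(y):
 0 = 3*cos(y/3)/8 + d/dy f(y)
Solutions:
 f(y) = C1 - 9*sin(y/3)/8


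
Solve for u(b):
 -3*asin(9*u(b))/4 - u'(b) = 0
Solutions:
 Integral(1/asin(9*_y), (_y, u(b))) = C1 - 3*b/4


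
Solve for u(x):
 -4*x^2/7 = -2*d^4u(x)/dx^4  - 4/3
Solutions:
 u(x) = C1 + C2*x + C3*x^2 + C4*x^3 + x^6/1260 - x^4/36


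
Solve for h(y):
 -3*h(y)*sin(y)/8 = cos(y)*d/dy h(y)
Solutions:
 h(y) = C1*cos(y)^(3/8)


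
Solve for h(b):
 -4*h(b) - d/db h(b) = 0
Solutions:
 h(b) = C1*exp(-4*b)


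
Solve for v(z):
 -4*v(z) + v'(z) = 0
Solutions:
 v(z) = C1*exp(4*z)


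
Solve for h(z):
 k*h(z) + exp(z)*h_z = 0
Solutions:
 h(z) = C1*exp(k*exp(-z))


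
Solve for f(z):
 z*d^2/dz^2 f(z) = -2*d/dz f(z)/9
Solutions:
 f(z) = C1 + C2*z^(7/9)


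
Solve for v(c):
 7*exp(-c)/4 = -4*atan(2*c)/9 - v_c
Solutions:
 v(c) = C1 - 4*c*atan(2*c)/9 + log(4*c^2 + 1)/9 + 7*exp(-c)/4


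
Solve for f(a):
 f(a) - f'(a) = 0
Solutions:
 f(a) = C1*exp(a)


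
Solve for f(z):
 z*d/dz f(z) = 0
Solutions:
 f(z) = C1


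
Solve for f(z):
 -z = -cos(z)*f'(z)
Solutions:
 f(z) = C1 + Integral(z/cos(z), z)


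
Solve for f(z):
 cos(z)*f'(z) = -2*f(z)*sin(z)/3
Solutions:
 f(z) = C1*cos(z)^(2/3)


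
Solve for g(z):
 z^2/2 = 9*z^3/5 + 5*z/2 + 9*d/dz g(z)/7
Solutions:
 g(z) = C1 - 7*z^4/20 + 7*z^3/54 - 35*z^2/36


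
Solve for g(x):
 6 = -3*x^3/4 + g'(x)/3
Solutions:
 g(x) = C1 + 9*x^4/16 + 18*x


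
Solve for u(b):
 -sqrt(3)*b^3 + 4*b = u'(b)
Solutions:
 u(b) = C1 - sqrt(3)*b^4/4 + 2*b^2


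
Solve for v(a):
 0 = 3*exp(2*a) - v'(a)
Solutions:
 v(a) = C1 + 3*exp(2*a)/2


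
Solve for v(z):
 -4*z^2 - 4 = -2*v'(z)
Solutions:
 v(z) = C1 + 2*z^3/3 + 2*z


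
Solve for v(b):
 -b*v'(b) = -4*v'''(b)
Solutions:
 v(b) = C1 + Integral(C2*airyai(2^(1/3)*b/2) + C3*airybi(2^(1/3)*b/2), b)


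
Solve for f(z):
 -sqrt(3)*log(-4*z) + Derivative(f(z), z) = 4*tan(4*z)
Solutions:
 f(z) = C1 + sqrt(3)*z*(log(-z) - 1) + 2*sqrt(3)*z*log(2) - log(cos(4*z))


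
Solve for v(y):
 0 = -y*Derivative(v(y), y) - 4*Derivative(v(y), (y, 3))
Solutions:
 v(y) = C1 + Integral(C2*airyai(-2^(1/3)*y/2) + C3*airybi(-2^(1/3)*y/2), y)


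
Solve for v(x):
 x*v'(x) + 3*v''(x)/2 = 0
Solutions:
 v(x) = C1 + C2*erf(sqrt(3)*x/3)


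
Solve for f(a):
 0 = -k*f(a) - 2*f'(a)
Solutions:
 f(a) = C1*exp(-a*k/2)


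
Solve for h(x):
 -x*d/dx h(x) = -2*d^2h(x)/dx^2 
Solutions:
 h(x) = C1 + C2*erfi(x/2)


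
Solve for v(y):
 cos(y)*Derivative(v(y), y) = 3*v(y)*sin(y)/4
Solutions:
 v(y) = C1/cos(y)^(3/4)


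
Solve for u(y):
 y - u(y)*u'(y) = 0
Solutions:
 u(y) = -sqrt(C1 + y^2)
 u(y) = sqrt(C1 + y^2)


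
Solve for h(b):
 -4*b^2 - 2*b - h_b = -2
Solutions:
 h(b) = C1 - 4*b^3/3 - b^2 + 2*b


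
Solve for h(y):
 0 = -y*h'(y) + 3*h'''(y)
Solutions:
 h(y) = C1 + Integral(C2*airyai(3^(2/3)*y/3) + C3*airybi(3^(2/3)*y/3), y)


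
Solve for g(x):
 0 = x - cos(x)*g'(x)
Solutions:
 g(x) = C1 + Integral(x/cos(x), x)


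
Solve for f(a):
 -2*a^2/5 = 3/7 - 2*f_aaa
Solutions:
 f(a) = C1 + C2*a + C3*a^2 + a^5/300 + a^3/28


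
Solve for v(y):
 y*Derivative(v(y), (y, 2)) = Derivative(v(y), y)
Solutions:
 v(y) = C1 + C2*y^2


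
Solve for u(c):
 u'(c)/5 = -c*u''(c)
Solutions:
 u(c) = C1 + C2*c^(4/5)


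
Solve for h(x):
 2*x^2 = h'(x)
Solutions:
 h(x) = C1 + 2*x^3/3


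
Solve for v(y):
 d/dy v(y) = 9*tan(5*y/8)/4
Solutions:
 v(y) = C1 - 18*log(cos(5*y/8))/5


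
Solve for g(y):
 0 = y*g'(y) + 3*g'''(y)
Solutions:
 g(y) = C1 + Integral(C2*airyai(-3^(2/3)*y/3) + C3*airybi(-3^(2/3)*y/3), y)


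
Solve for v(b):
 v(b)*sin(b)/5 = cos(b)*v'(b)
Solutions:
 v(b) = C1/cos(b)^(1/5)


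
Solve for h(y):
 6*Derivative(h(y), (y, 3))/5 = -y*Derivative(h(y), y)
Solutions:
 h(y) = C1 + Integral(C2*airyai(-5^(1/3)*6^(2/3)*y/6) + C3*airybi(-5^(1/3)*6^(2/3)*y/6), y)


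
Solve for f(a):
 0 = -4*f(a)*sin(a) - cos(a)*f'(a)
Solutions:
 f(a) = C1*cos(a)^4


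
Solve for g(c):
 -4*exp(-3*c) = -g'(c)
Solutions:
 g(c) = C1 - 4*exp(-3*c)/3


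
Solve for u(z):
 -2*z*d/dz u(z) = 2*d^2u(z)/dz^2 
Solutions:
 u(z) = C1 + C2*erf(sqrt(2)*z/2)


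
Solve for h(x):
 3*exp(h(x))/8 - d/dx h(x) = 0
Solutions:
 h(x) = log(-1/(C1 + 3*x)) + 3*log(2)


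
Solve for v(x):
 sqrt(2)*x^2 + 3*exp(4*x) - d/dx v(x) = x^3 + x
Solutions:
 v(x) = C1 - x^4/4 + sqrt(2)*x^3/3 - x^2/2 + 3*exp(4*x)/4


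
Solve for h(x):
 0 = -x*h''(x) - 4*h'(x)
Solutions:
 h(x) = C1 + C2/x^3


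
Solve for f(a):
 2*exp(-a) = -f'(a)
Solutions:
 f(a) = C1 + 2*exp(-a)


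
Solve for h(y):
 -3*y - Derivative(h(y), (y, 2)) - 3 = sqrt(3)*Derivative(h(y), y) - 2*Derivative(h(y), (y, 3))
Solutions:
 h(y) = C1 + C2*exp(y*(1 - sqrt(1 + 8*sqrt(3)))/4) + C3*exp(y*(1 + sqrt(1 + 8*sqrt(3)))/4) - sqrt(3)*y^2/2 - sqrt(3)*y + y


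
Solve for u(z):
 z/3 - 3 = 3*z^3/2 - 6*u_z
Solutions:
 u(z) = C1 + z^4/16 - z^2/36 + z/2


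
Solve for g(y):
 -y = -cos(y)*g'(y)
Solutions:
 g(y) = C1 + Integral(y/cos(y), y)


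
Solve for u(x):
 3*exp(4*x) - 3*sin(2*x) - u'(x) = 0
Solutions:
 u(x) = C1 + 3*exp(4*x)/4 + 3*cos(2*x)/2


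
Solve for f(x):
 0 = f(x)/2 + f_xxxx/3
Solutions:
 f(x) = (C1*sin(6^(1/4)*x/2) + C2*cos(6^(1/4)*x/2))*exp(-6^(1/4)*x/2) + (C3*sin(6^(1/4)*x/2) + C4*cos(6^(1/4)*x/2))*exp(6^(1/4)*x/2)


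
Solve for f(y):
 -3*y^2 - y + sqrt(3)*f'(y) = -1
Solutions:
 f(y) = C1 + sqrt(3)*y^3/3 + sqrt(3)*y^2/6 - sqrt(3)*y/3


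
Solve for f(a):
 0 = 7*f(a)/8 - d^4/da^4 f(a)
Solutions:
 f(a) = C1*exp(-14^(1/4)*a/2) + C2*exp(14^(1/4)*a/2) + C3*sin(14^(1/4)*a/2) + C4*cos(14^(1/4)*a/2)


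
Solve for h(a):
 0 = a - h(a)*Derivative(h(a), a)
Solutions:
 h(a) = -sqrt(C1 + a^2)
 h(a) = sqrt(C1 + a^2)


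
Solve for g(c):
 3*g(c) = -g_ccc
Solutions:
 g(c) = C3*exp(-3^(1/3)*c) + (C1*sin(3^(5/6)*c/2) + C2*cos(3^(5/6)*c/2))*exp(3^(1/3)*c/2)


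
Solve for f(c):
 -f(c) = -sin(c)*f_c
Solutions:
 f(c) = C1*sqrt(cos(c) - 1)/sqrt(cos(c) + 1)


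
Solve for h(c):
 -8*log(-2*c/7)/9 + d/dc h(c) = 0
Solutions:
 h(c) = C1 + 8*c*log(-c)/9 + 8*c*(-log(7) - 1 + log(2))/9


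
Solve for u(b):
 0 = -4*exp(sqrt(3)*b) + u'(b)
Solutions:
 u(b) = C1 + 4*sqrt(3)*exp(sqrt(3)*b)/3


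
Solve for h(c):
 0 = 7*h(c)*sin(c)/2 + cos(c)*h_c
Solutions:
 h(c) = C1*cos(c)^(7/2)


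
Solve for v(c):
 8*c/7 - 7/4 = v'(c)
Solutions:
 v(c) = C1 + 4*c^2/7 - 7*c/4


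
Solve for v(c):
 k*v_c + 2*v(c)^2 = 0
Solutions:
 v(c) = k/(C1*k + 2*c)


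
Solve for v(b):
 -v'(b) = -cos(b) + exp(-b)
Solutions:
 v(b) = C1 + sin(b) + exp(-b)


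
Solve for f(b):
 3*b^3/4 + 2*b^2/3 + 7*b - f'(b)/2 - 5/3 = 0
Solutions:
 f(b) = C1 + 3*b^4/8 + 4*b^3/9 + 7*b^2 - 10*b/3


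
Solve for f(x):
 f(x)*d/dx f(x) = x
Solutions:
 f(x) = -sqrt(C1 + x^2)
 f(x) = sqrt(C1 + x^2)


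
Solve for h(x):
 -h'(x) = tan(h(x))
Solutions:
 h(x) = pi - asin(C1*exp(-x))
 h(x) = asin(C1*exp(-x))


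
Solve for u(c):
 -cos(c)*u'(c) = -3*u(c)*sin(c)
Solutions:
 u(c) = C1/cos(c)^3


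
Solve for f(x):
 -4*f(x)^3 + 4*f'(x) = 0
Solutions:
 f(x) = -sqrt(2)*sqrt(-1/(C1 + x))/2
 f(x) = sqrt(2)*sqrt(-1/(C1 + x))/2


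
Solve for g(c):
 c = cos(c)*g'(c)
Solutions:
 g(c) = C1 + Integral(c/cos(c), c)


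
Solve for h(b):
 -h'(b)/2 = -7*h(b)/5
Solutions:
 h(b) = C1*exp(14*b/5)


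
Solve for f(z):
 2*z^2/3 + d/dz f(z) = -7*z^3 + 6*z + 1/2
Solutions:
 f(z) = C1 - 7*z^4/4 - 2*z^3/9 + 3*z^2 + z/2


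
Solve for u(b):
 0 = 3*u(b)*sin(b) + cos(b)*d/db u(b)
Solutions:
 u(b) = C1*cos(b)^3


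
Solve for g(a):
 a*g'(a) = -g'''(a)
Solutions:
 g(a) = C1 + Integral(C2*airyai(-a) + C3*airybi(-a), a)


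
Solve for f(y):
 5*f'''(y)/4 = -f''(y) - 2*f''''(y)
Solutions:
 f(y) = C1 + C2*y + (C3*sin(sqrt(103)*y/16) + C4*cos(sqrt(103)*y/16))*exp(-5*y/16)


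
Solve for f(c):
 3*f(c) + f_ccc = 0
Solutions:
 f(c) = C3*exp(-3^(1/3)*c) + (C1*sin(3^(5/6)*c/2) + C2*cos(3^(5/6)*c/2))*exp(3^(1/3)*c/2)


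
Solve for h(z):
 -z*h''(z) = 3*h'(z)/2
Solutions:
 h(z) = C1 + C2/sqrt(z)


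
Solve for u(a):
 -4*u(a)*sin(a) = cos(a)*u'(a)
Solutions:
 u(a) = C1*cos(a)^4


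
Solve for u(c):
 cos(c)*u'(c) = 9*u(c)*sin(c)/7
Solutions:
 u(c) = C1/cos(c)^(9/7)


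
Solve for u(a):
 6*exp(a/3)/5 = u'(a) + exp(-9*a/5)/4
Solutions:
 u(a) = C1 + 18*exp(a/3)/5 + 5*exp(-9*a/5)/36


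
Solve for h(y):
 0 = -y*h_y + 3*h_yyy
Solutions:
 h(y) = C1 + Integral(C2*airyai(3^(2/3)*y/3) + C3*airybi(3^(2/3)*y/3), y)


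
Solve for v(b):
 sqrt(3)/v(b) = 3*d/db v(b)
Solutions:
 v(b) = -sqrt(C1 + 6*sqrt(3)*b)/3
 v(b) = sqrt(C1 + 6*sqrt(3)*b)/3


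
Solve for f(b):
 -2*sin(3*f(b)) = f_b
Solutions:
 f(b) = -acos((-C1 - exp(12*b))/(C1 - exp(12*b)))/3 + 2*pi/3
 f(b) = acos((-C1 - exp(12*b))/(C1 - exp(12*b)))/3


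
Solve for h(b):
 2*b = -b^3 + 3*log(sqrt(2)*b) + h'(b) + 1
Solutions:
 h(b) = C1 + b^4/4 + b^2 - 3*b*log(b) - 3*b*log(2)/2 + 2*b


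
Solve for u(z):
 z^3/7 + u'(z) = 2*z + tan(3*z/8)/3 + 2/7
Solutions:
 u(z) = C1 - z^4/28 + z^2 + 2*z/7 - 8*log(cos(3*z/8))/9


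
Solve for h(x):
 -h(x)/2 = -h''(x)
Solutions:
 h(x) = C1*exp(-sqrt(2)*x/2) + C2*exp(sqrt(2)*x/2)


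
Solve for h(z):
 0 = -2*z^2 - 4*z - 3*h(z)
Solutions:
 h(z) = 2*z*(-z - 2)/3


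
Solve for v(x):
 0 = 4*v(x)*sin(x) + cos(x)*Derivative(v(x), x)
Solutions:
 v(x) = C1*cos(x)^4


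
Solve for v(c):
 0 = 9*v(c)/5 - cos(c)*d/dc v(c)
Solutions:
 v(c) = C1*(sin(c) + 1)^(9/10)/(sin(c) - 1)^(9/10)


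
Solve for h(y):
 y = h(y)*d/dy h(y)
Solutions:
 h(y) = -sqrt(C1 + y^2)
 h(y) = sqrt(C1 + y^2)


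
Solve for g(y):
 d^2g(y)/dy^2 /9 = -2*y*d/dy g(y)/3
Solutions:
 g(y) = C1 + C2*erf(sqrt(3)*y)


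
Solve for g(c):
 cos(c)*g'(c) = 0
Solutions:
 g(c) = C1


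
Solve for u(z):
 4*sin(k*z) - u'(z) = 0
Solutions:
 u(z) = C1 - 4*cos(k*z)/k


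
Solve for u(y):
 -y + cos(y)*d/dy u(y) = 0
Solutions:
 u(y) = C1 + Integral(y/cos(y), y)


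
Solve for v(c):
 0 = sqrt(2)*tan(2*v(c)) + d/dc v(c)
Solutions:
 v(c) = -asin(C1*exp(-2*sqrt(2)*c))/2 + pi/2
 v(c) = asin(C1*exp(-2*sqrt(2)*c))/2


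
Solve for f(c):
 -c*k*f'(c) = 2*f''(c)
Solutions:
 f(c) = Piecewise((-sqrt(pi)*C1*erf(c*sqrt(k)/2)/sqrt(k) - C2, (k > 0) | (k < 0)), (-C1*c - C2, True))


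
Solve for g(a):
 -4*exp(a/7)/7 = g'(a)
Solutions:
 g(a) = C1 - 4*exp(a/7)


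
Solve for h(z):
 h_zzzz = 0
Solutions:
 h(z) = C1 + C2*z + C3*z^2 + C4*z^3


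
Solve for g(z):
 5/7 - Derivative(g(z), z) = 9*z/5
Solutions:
 g(z) = C1 - 9*z^2/10 + 5*z/7


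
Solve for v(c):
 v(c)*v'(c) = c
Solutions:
 v(c) = -sqrt(C1 + c^2)
 v(c) = sqrt(C1 + c^2)


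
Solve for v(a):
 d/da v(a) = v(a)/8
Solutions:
 v(a) = C1*exp(a/8)


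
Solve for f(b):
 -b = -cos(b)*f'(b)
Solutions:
 f(b) = C1 + Integral(b/cos(b), b)


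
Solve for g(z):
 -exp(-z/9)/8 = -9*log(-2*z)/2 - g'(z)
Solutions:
 g(z) = C1 - 9*z*log(-z)/2 + 9*z*(1 - log(2))/2 - 9*exp(-z/9)/8


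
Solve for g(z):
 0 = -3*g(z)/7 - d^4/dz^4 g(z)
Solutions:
 g(z) = (C1*sin(sqrt(2)*3^(1/4)*7^(3/4)*z/14) + C2*cos(sqrt(2)*3^(1/4)*7^(3/4)*z/14))*exp(-sqrt(2)*3^(1/4)*7^(3/4)*z/14) + (C3*sin(sqrt(2)*3^(1/4)*7^(3/4)*z/14) + C4*cos(sqrt(2)*3^(1/4)*7^(3/4)*z/14))*exp(sqrt(2)*3^(1/4)*7^(3/4)*z/14)


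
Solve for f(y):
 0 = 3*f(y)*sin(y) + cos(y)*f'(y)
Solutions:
 f(y) = C1*cos(y)^3


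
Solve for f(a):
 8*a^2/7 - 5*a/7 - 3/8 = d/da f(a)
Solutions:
 f(a) = C1 + 8*a^3/21 - 5*a^2/14 - 3*a/8


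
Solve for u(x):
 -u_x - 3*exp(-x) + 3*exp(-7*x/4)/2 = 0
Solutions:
 u(x) = C1 + 3*exp(-x) - 6*exp(-7*x/4)/7


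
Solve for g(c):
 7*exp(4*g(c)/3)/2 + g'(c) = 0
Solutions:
 g(c) = 3*log(-(1/(C1 + 14*c))^(1/4)) + 3*log(3)/4
 g(c) = 3*log(1/(C1 + 14*c))/4 + 3*log(3)/4
 g(c) = 3*log(-I*(1/(C1 + 14*c))^(1/4)) + 3*log(3)/4
 g(c) = 3*log(I*(1/(C1 + 14*c))^(1/4)) + 3*log(3)/4


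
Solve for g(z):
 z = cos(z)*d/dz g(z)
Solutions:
 g(z) = C1 + Integral(z/cos(z), z)


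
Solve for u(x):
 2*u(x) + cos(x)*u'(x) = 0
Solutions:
 u(x) = C1*(sin(x) - 1)/(sin(x) + 1)


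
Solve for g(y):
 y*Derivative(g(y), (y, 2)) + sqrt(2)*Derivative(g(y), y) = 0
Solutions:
 g(y) = C1 + C2*y^(1 - sqrt(2))


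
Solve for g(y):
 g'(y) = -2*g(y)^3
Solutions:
 g(y) = -sqrt(2)*sqrt(-1/(C1 - 2*y))/2
 g(y) = sqrt(2)*sqrt(-1/(C1 - 2*y))/2


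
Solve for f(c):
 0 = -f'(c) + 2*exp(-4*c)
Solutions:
 f(c) = C1 - exp(-4*c)/2


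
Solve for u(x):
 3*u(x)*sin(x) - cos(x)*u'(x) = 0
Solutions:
 u(x) = C1/cos(x)^3


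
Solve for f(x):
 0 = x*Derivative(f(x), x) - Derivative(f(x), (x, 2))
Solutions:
 f(x) = C1 + C2*erfi(sqrt(2)*x/2)


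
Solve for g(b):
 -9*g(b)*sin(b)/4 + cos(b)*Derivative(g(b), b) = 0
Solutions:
 g(b) = C1/cos(b)^(9/4)


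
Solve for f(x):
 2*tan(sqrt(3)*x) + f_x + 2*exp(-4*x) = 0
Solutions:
 f(x) = C1 - sqrt(3)*log(tan(sqrt(3)*x)^2 + 1)/3 + exp(-4*x)/2


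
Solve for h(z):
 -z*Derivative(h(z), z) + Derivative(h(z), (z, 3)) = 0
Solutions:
 h(z) = C1 + Integral(C2*airyai(z) + C3*airybi(z), z)


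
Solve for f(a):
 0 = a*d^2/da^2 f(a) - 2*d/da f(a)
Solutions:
 f(a) = C1 + C2*a^3


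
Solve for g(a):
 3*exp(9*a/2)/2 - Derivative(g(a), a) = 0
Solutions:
 g(a) = C1 + exp(9*a/2)/3


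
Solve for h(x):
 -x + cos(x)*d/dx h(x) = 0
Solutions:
 h(x) = C1 + Integral(x/cos(x), x)


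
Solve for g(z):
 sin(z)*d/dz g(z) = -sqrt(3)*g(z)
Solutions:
 g(z) = C1*(cos(z) + 1)^(sqrt(3)/2)/(cos(z) - 1)^(sqrt(3)/2)


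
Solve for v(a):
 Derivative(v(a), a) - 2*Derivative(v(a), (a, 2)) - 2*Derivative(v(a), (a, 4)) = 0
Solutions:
 v(a) = C1 + C2*exp(6^(1/3)*a*(-(9 + sqrt(129))^(1/3) + 2*6^(1/3)/(9 + sqrt(129))^(1/3))/12)*sin(2^(1/3)*3^(1/6)*a*(6*2^(1/3)/(9 + sqrt(129))^(1/3) + 3^(2/3)*(9 + sqrt(129))^(1/3))/12) + C3*exp(6^(1/3)*a*(-(9 + sqrt(129))^(1/3) + 2*6^(1/3)/(9 + sqrt(129))^(1/3))/12)*cos(2^(1/3)*3^(1/6)*a*(6*2^(1/3)/(9 + sqrt(129))^(1/3) + 3^(2/3)*(9 + sqrt(129))^(1/3))/12) + C4*exp(-6^(1/3)*a*(-(9 + sqrt(129))^(1/3) + 2*6^(1/3)/(9 + sqrt(129))^(1/3))/6)


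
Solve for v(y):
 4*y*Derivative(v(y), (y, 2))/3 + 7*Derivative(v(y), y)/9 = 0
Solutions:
 v(y) = C1 + C2*y^(5/12)


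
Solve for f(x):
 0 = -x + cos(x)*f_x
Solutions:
 f(x) = C1 + Integral(x/cos(x), x)


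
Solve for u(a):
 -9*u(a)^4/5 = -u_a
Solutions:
 u(a) = 5^(1/3)*(-1/(C1 + 27*a))^(1/3)
 u(a) = 5^(1/3)*(-1/(C1 + 9*a))^(1/3)*(-3^(2/3) - 3*3^(1/6)*I)/6
 u(a) = 5^(1/3)*(-1/(C1 + 9*a))^(1/3)*(-3^(2/3) + 3*3^(1/6)*I)/6


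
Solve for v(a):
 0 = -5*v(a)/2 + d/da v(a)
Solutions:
 v(a) = C1*exp(5*a/2)


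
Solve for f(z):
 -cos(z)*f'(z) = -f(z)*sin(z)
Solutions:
 f(z) = C1/cos(z)


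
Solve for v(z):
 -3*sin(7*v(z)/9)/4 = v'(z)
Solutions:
 3*z/4 + 9*log(cos(7*v(z)/9) - 1)/14 - 9*log(cos(7*v(z)/9) + 1)/14 = C1


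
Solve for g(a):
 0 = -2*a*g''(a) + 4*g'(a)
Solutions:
 g(a) = C1 + C2*a^3


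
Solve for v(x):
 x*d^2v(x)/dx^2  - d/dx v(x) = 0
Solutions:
 v(x) = C1 + C2*x^2


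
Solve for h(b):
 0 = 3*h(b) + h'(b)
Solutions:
 h(b) = C1*exp(-3*b)


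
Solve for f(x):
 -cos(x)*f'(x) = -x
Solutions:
 f(x) = C1 + Integral(x/cos(x), x)


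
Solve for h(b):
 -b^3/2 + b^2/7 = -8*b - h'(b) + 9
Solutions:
 h(b) = C1 + b^4/8 - b^3/21 - 4*b^2 + 9*b


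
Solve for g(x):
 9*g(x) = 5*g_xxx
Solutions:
 g(x) = C3*exp(15^(2/3)*x/5) + (C1*sin(3*3^(1/6)*5^(2/3)*x/10) + C2*cos(3*3^(1/6)*5^(2/3)*x/10))*exp(-15^(2/3)*x/10)


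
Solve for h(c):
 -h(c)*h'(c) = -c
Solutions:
 h(c) = -sqrt(C1 + c^2)
 h(c) = sqrt(C1 + c^2)


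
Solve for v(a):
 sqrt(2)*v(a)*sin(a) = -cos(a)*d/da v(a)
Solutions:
 v(a) = C1*cos(a)^(sqrt(2))


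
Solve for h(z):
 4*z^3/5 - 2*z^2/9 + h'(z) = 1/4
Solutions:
 h(z) = C1 - z^4/5 + 2*z^3/27 + z/4


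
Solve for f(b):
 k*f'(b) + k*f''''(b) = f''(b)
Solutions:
 f(b) = C1 + C2*exp(2^(1/3)*b*(6^(1/3)*(sqrt(3)*sqrt(27 - 4/k^3) + 9)^(1/3)/12 - 2^(1/3)*3^(5/6)*I*(sqrt(3)*sqrt(27 - 4/k^3) + 9)^(1/3)/12 - 2/(k*(-3^(1/3) + 3^(5/6)*I)*(sqrt(3)*sqrt(27 - 4/k^3) + 9)^(1/3)))) + C3*exp(2^(1/3)*b*(6^(1/3)*(sqrt(3)*sqrt(27 - 4/k^3) + 9)^(1/3)/12 + 2^(1/3)*3^(5/6)*I*(sqrt(3)*sqrt(27 - 4/k^3) + 9)^(1/3)/12 + 2/(k*(3^(1/3) + 3^(5/6)*I)*(sqrt(3)*sqrt(27 - 4/k^3) + 9)^(1/3)))) + C4*exp(-6^(1/3)*b*(2^(1/3)*(sqrt(3)*sqrt(27 - 4/k^3) + 9)^(1/3) + 2*3^(1/3)/(k*(sqrt(3)*sqrt(27 - 4/k^3) + 9)^(1/3)))/6)


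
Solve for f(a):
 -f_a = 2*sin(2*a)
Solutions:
 f(a) = C1 + cos(2*a)


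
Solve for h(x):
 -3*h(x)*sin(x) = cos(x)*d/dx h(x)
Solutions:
 h(x) = C1*cos(x)^3


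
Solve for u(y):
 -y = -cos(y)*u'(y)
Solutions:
 u(y) = C1 + Integral(y/cos(y), y)


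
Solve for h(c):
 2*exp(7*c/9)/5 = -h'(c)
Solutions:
 h(c) = C1 - 18*exp(7*c/9)/35


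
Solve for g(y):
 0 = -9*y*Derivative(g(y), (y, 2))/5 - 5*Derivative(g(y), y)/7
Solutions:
 g(y) = C1 + C2*y^(38/63)


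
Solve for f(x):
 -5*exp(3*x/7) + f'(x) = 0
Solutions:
 f(x) = C1 + 35*exp(3*x/7)/3


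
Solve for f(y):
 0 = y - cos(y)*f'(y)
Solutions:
 f(y) = C1 + Integral(y/cos(y), y)


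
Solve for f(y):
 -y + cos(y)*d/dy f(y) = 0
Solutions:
 f(y) = C1 + Integral(y/cos(y), y)


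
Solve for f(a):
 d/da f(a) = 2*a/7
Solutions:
 f(a) = C1 + a^2/7


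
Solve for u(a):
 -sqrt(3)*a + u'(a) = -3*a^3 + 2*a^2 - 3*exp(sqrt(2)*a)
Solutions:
 u(a) = C1 - 3*a^4/4 + 2*a^3/3 + sqrt(3)*a^2/2 - 3*sqrt(2)*exp(sqrt(2)*a)/2


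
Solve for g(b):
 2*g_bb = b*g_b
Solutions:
 g(b) = C1 + C2*erfi(b/2)


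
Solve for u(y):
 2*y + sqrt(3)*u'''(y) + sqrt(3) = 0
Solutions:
 u(y) = C1 + C2*y + C3*y^2 - sqrt(3)*y^4/36 - y^3/6


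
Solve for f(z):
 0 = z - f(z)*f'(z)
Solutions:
 f(z) = -sqrt(C1 + z^2)
 f(z) = sqrt(C1 + z^2)


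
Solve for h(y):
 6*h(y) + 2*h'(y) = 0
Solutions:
 h(y) = C1*exp(-3*y)


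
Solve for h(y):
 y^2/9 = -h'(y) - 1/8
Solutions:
 h(y) = C1 - y^3/27 - y/8


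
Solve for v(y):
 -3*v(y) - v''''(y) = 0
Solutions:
 v(y) = (C1*sin(sqrt(2)*3^(1/4)*y/2) + C2*cos(sqrt(2)*3^(1/4)*y/2))*exp(-sqrt(2)*3^(1/4)*y/2) + (C3*sin(sqrt(2)*3^(1/4)*y/2) + C4*cos(sqrt(2)*3^(1/4)*y/2))*exp(sqrt(2)*3^(1/4)*y/2)


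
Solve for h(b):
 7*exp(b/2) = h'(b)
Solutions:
 h(b) = C1 + 14*exp(b/2)


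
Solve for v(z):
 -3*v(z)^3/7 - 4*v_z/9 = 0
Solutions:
 v(z) = -sqrt(14)*sqrt(-1/(C1 - 27*z))
 v(z) = sqrt(14)*sqrt(-1/(C1 - 27*z))


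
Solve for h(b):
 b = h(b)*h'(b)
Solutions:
 h(b) = -sqrt(C1 + b^2)
 h(b) = sqrt(C1 + b^2)


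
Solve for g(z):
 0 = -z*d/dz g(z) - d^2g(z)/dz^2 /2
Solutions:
 g(z) = C1 + C2*erf(z)


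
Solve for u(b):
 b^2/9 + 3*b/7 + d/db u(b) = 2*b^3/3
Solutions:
 u(b) = C1 + b^4/6 - b^3/27 - 3*b^2/14


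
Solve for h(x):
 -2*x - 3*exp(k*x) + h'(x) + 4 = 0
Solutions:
 h(x) = C1 + x^2 - 4*x + 3*exp(k*x)/k


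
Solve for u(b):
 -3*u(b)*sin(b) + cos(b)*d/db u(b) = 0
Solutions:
 u(b) = C1/cos(b)^3


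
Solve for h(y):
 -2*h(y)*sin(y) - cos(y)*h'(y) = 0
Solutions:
 h(y) = C1*cos(y)^2


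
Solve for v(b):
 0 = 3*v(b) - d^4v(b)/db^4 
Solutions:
 v(b) = C1*exp(-3^(1/4)*b) + C2*exp(3^(1/4)*b) + C3*sin(3^(1/4)*b) + C4*cos(3^(1/4)*b)


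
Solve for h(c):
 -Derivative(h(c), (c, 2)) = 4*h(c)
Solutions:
 h(c) = C1*sin(2*c) + C2*cos(2*c)


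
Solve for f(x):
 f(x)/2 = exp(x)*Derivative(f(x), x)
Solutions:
 f(x) = C1*exp(-exp(-x)/2)


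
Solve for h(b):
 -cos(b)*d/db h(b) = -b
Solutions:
 h(b) = C1 + Integral(b/cos(b), b)


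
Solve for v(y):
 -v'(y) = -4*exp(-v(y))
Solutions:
 v(y) = log(C1 + 4*y)


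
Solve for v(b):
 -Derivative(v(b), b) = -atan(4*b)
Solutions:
 v(b) = C1 + b*atan(4*b) - log(16*b^2 + 1)/8


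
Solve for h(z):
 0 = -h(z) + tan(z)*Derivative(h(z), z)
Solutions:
 h(z) = C1*sin(z)


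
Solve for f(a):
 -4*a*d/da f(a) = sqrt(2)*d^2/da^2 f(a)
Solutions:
 f(a) = C1 + C2*erf(2^(1/4)*a)


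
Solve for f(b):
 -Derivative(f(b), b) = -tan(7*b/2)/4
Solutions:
 f(b) = C1 - log(cos(7*b/2))/14


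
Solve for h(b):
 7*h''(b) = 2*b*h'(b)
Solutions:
 h(b) = C1 + C2*erfi(sqrt(7)*b/7)


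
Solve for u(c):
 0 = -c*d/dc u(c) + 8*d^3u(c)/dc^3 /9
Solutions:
 u(c) = C1 + Integral(C2*airyai(3^(2/3)*c/2) + C3*airybi(3^(2/3)*c/2), c)


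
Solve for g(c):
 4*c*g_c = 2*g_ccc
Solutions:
 g(c) = C1 + Integral(C2*airyai(2^(1/3)*c) + C3*airybi(2^(1/3)*c), c)


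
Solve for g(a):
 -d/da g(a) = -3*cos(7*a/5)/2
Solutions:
 g(a) = C1 + 15*sin(7*a/5)/14


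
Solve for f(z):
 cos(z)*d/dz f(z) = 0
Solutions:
 f(z) = C1


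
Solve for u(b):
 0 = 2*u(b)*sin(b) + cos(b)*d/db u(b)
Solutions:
 u(b) = C1*cos(b)^2


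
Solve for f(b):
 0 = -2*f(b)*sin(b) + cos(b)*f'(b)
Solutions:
 f(b) = C1/cos(b)^2


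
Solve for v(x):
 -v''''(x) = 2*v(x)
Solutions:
 v(x) = (C1*sin(2^(3/4)*x/2) + C2*cos(2^(3/4)*x/2))*exp(-2^(3/4)*x/2) + (C3*sin(2^(3/4)*x/2) + C4*cos(2^(3/4)*x/2))*exp(2^(3/4)*x/2)


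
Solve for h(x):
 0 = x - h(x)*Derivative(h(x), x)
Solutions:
 h(x) = -sqrt(C1 + x^2)
 h(x) = sqrt(C1 + x^2)


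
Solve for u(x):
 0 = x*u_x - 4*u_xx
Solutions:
 u(x) = C1 + C2*erfi(sqrt(2)*x/4)


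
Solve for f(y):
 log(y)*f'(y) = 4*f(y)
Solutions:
 f(y) = C1*exp(4*li(y))


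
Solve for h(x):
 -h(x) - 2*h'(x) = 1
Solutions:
 h(x) = C1*exp(-x/2) - 1


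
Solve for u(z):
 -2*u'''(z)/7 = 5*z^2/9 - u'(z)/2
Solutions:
 u(z) = C1 + C2*exp(-sqrt(7)*z/2) + C3*exp(sqrt(7)*z/2) + 10*z^3/27 + 80*z/63


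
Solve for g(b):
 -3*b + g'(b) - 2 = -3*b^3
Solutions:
 g(b) = C1 - 3*b^4/4 + 3*b^2/2 + 2*b


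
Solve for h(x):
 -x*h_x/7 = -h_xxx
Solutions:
 h(x) = C1 + Integral(C2*airyai(7^(2/3)*x/7) + C3*airybi(7^(2/3)*x/7), x)


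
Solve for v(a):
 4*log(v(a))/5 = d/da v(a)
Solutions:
 li(v(a)) = C1 + 4*a/5


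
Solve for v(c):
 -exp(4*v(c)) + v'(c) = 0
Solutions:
 v(c) = log(-(-1/(C1 + 4*c))^(1/4))
 v(c) = log(-1/(C1 + 4*c))/4
 v(c) = log(-I*(-1/(C1 + 4*c))^(1/4))
 v(c) = log(I*(-1/(C1 + 4*c))^(1/4))


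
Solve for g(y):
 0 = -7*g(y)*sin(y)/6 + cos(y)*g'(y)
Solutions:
 g(y) = C1/cos(y)^(7/6)


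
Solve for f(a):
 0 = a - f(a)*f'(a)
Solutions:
 f(a) = -sqrt(C1 + a^2)
 f(a) = sqrt(C1 + a^2)


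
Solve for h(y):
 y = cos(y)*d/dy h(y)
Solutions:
 h(y) = C1 + Integral(y/cos(y), y)


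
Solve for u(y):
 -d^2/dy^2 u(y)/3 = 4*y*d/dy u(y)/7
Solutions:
 u(y) = C1 + C2*erf(sqrt(42)*y/7)


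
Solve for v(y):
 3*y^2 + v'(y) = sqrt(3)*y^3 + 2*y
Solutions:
 v(y) = C1 + sqrt(3)*y^4/4 - y^3 + y^2


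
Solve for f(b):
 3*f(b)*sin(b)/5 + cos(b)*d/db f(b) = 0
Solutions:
 f(b) = C1*cos(b)^(3/5)


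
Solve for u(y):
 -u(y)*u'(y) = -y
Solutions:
 u(y) = -sqrt(C1 + y^2)
 u(y) = sqrt(C1 + y^2)


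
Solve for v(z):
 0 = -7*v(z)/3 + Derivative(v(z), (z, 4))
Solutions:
 v(z) = C1*exp(-3^(3/4)*7^(1/4)*z/3) + C2*exp(3^(3/4)*7^(1/4)*z/3) + C3*sin(3^(3/4)*7^(1/4)*z/3) + C4*cos(3^(3/4)*7^(1/4)*z/3)


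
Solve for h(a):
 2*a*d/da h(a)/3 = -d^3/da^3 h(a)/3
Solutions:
 h(a) = C1 + Integral(C2*airyai(-2^(1/3)*a) + C3*airybi(-2^(1/3)*a), a)


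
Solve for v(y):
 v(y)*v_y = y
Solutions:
 v(y) = -sqrt(C1 + y^2)
 v(y) = sqrt(C1 + y^2)


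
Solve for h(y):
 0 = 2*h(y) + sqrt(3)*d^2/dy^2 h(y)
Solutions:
 h(y) = C1*sin(sqrt(2)*3^(3/4)*y/3) + C2*cos(sqrt(2)*3^(3/4)*y/3)


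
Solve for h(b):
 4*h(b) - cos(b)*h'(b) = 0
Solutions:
 h(b) = C1*(sin(b)^2 + 2*sin(b) + 1)/(sin(b)^2 - 2*sin(b) + 1)


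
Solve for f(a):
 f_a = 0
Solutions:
 f(a) = C1


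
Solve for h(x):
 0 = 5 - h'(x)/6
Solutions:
 h(x) = C1 + 30*x


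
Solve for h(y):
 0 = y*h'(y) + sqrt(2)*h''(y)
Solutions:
 h(y) = C1 + C2*erf(2^(1/4)*y/2)


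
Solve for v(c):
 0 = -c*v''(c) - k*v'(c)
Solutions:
 v(c) = C1 + c^(1 - re(k))*(C2*sin(log(c)*Abs(im(k))) + C3*cos(log(c)*im(k)))


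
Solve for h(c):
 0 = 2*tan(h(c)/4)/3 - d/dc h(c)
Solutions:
 h(c) = -4*asin(C1*exp(c/6)) + 4*pi
 h(c) = 4*asin(C1*exp(c/6))


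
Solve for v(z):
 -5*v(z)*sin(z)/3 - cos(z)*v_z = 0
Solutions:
 v(z) = C1*cos(z)^(5/3)


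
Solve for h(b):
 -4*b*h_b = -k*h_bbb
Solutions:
 h(b) = C1 + Integral(C2*airyai(2^(2/3)*b*(1/k)^(1/3)) + C3*airybi(2^(2/3)*b*(1/k)^(1/3)), b)


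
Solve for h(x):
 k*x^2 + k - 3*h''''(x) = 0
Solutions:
 h(x) = C1 + C2*x + C3*x^2 + C4*x^3 + k*x^6/1080 + k*x^4/72


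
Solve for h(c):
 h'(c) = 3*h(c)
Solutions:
 h(c) = C1*exp(3*c)


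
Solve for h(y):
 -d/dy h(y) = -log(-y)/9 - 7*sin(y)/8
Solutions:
 h(y) = C1 + y*log(-y)/9 - y/9 - 7*cos(y)/8


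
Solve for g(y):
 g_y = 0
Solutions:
 g(y) = C1


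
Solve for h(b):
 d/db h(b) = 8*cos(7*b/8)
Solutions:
 h(b) = C1 + 64*sin(7*b/8)/7


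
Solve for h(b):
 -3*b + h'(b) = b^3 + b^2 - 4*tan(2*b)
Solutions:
 h(b) = C1 + b^4/4 + b^3/3 + 3*b^2/2 + 2*log(cos(2*b))


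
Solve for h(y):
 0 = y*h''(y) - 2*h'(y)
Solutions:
 h(y) = C1 + C2*y^3


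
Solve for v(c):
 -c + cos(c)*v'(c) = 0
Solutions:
 v(c) = C1 + Integral(c/cos(c), c)


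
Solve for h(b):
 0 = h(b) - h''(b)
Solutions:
 h(b) = C1*exp(-b) + C2*exp(b)


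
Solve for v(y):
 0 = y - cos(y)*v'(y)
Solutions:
 v(y) = C1 + Integral(y/cos(y), y)


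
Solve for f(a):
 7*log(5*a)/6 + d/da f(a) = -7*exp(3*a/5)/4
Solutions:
 f(a) = C1 - 7*a*log(a)/6 + 7*a*(1 - log(5))/6 - 35*exp(3*a/5)/12


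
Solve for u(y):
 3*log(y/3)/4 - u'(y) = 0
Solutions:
 u(y) = C1 + 3*y*log(y)/4 - 3*y*log(3)/4 - 3*y/4


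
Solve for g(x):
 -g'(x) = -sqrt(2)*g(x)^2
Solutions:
 g(x) = -1/(C1 + sqrt(2)*x)


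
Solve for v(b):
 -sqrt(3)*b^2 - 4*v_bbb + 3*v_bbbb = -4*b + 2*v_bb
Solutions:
 v(b) = C1 + C2*b + C3*exp(b*(2 - sqrt(10))/3) + C4*exp(b*(2 + sqrt(10))/3) - sqrt(3)*b^4/24 + b^3*(1 + sqrt(3))/3 + b^2*(-11*sqrt(3)/4 - 2)


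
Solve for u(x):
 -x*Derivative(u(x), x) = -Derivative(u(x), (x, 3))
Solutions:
 u(x) = C1 + Integral(C2*airyai(x) + C3*airybi(x), x)


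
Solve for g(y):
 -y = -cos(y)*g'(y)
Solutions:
 g(y) = C1 + Integral(y/cos(y), y)


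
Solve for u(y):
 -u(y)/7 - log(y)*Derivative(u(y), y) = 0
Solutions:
 u(y) = C1*exp(-li(y)/7)


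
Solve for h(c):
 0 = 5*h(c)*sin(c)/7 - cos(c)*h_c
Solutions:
 h(c) = C1/cos(c)^(5/7)


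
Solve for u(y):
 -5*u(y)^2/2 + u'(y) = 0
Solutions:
 u(y) = -2/(C1 + 5*y)


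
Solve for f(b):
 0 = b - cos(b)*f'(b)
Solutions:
 f(b) = C1 + Integral(b/cos(b), b)


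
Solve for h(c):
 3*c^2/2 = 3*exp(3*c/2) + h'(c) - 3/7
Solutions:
 h(c) = C1 + c^3/2 + 3*c/7 - 2*exp(3*c/2)


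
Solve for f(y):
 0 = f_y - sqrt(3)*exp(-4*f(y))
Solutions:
 f(y) = log(-I*(C1 + 4*sqrt(3)*y)^(1/4))
 f(y) = log(I*(C1 + 4*sqrt(3)*y)^(1/4))
 f(y) = log(-(C1 + 4*sqrt(3)*y)^(1/4))
 f(y) = log(C1 + 4*sqrt(3)*y)/4


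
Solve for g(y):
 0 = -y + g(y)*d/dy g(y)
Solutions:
 g(y) = -sqrt(C1 + y^2)
 g(y) = sqrt(C1 + y^2)


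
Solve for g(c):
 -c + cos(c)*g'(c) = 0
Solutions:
 g(c) = C1 + Integral(c/cos(c), c)


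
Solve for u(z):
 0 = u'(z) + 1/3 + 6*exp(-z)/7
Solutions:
 u(z) = C1 - z/3 + 6*exp(-z)/7


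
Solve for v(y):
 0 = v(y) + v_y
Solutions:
 v(y) = C1*exp(-y)


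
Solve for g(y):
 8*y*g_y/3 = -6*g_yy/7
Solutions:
 g(y) = C1 + C2*erf(sqrt(14)*y/3)


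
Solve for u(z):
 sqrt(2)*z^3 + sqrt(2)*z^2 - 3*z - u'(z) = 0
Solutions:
 u(z) = C1 + sqrt(2)*z^4/4 + sqrt(2)*z^3/3 - 3*z^2/2


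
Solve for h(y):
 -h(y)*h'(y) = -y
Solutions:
 h(y) = -sqrt(C1 + y^2)
 h(y) = sqrt(C1 + y^2)


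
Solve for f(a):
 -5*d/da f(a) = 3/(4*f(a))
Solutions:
 f(a) = -sqrt(C1 - 30*a)/10
 f(a) = sqrt(C1 - 30*a)/10


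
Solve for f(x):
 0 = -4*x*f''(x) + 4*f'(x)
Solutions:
 f(x) = C1 + C2*x^2


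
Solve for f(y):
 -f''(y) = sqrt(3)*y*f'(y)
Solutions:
 f(y) = C1 + C2*erf(sqrt(2)*3^(1/4)*y/2)


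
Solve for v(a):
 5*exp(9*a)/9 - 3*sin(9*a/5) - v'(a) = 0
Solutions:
 v(a) = C1 + 5*exp(9*a)/81 + 5*cos(9*a/5)/3


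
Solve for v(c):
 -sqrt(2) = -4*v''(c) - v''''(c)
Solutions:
 v(c) = C1 + C2*c + C3*sin(2*c) + C4*cos(2*c) + sqrt(2)*c^2/8


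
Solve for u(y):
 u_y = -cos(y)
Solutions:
 u(y) = C1 - sin(y)


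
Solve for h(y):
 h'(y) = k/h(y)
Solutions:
 h(y) = -sqrt(C1 + 2*k*y)
 h(y) = sqrt(C1 + 2*k*y)


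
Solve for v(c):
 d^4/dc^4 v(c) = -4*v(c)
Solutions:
 v(c) = (C1*sin(c) + C2*cos(c))*exp(-c) + (C3*sin(c) + C4*cos(c))*exp(c)


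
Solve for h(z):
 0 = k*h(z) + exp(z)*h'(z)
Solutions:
 h(z) = C1*exp(k*exp(-z))


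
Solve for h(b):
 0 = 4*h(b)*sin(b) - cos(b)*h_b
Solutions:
 h(b) = C1/cos(b)^4


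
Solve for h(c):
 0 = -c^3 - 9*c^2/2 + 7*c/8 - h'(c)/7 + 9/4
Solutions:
 h(c) = C1 - 7*c^4/4 - 21*c^3/2 + 49*c^2/16 + 63*c/4


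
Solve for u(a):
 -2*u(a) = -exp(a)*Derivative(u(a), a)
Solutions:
 u(a) = C1*exp(-2*exp(-a))


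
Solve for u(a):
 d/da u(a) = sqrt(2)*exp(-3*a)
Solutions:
 u(a) = C1 - sqrt(2)*exp(-3*a)/3


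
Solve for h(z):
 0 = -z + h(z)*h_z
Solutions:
 h(z) = -sqrt(C1 + z^2)
 h(z) = sqrt(C1 + z^2)


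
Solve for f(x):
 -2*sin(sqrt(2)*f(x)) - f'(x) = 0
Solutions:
 f(x) = sqrt(2)*(pi - acos((-exp(2*sqrt(2)*C1) - exp(4*sqrt(2)*x))/(exp(2*sqrt(2)*C1) - exp(4*sqrt(2)*x)))/2)
 f(x) = sqrt(2)*acos((-exp(2*sqrt(2)*C1) - exp(4*sqrt(2)*x))/(exp(2*sqrt(2)*C1) - exp(4*sqrt(2)*x)))/2


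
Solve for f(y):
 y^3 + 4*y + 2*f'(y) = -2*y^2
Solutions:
 f(y) = C1 - y^4/8 - y^3/3 - y^2


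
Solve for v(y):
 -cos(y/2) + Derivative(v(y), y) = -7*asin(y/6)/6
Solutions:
 v(y) = C1 - 7*y*asin(y/6)/6 - 7*sqrt(36 - y^2)/6 + 2*sin(y/2)


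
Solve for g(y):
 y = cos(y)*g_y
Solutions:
 g(y) = C1 + Integral(y/cos(y), y)


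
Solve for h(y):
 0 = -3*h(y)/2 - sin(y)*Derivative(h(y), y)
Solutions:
 h(y) = C1*(cos(y) + 1)^(3/4)/(cos(y) - 1)^(3/4)


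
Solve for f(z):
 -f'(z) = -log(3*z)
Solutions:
 f(z) = C1 + z*log(z) - z + z*log(3)


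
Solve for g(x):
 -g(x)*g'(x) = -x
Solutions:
 g(x) = -sqrt(C1 + x^2)
 g(x) = sqrt(C1 + x^2)


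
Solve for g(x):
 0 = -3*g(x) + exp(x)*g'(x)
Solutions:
 g(x) = C1*exp(-3*exp(-x))


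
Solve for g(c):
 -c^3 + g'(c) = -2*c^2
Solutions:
 g(c) = C1 + c^4/4 - 2*c^3/3


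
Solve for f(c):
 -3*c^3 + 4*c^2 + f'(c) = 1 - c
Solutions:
 f(c) = C1 + 3*c^4/4 - 4*c^3/3 - c^2/2 + c


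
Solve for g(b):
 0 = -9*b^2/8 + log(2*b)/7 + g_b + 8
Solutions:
 g(b) = C1 + 3*b^3/8 - b*log(b)/7 - 55*b/7 - b*log(2)/7


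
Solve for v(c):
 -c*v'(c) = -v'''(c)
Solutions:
 v(c) = C1 + Integral(C2*airyai(c) + C3*airybi(c), c)


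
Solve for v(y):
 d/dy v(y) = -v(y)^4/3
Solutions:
 v(y) = (-1 - sqrt(3)*I)*(1/(C1 + y))^(1/3)/2
 v(y) = (-1 + sqrt(3)*I)*(1/(C1 + y))^(1/3)/2
 v(y) = (1/(C1 + y))^(1/3)


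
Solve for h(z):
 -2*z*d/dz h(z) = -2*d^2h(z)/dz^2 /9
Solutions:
 h(z) = C1 + C2*erfi(3*sqrt(2)*z/2)


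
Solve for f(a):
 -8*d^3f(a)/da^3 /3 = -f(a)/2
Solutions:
 f(a) = C3*exp(2^(2/3)*3^(1/3)*a/4) + (C1*sin(2^(2/3)*3^(5/6)*a/8) + C2*cos(2^(2/3)*3^(5/6)*a/8))*exp(-2^(2/3)*3^(1/3)*a/8)


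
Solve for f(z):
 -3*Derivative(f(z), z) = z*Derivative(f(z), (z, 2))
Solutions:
 f(z) = C1 + C2/z^2


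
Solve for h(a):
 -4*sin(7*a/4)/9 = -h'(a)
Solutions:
 h(a) = C1 - 16*cos(7*a/4)/63


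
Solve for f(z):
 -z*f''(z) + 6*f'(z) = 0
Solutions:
 f(z) = C1 + C2*z^7


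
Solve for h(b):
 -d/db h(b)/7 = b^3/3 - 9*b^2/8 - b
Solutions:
 h(b) = C1 - 7*b^4/12 + 21*b^3/8 + 7*b^2/2


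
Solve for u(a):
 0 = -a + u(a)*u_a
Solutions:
 u(a) = -sqrt(C1 + a^2)
 u(a) = sqrt(C1 + a^2)


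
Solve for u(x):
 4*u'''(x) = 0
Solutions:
 u(x) = C1 + C2*x + C3*x^2
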